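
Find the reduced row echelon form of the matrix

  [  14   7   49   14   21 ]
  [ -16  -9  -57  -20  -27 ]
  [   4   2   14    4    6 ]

[[1, 0, 3, -1, 0], [0, 1, 1, 4, 3], [0, 0, 0, 0, 0]]

R1 → 1/14·R1
  [   1  1/2  7/2    1  3/2 ]
  [ -16   -9  -57  -20  -27 ]
  [   4    2   14    4    6 ]
R2 → R2 + 16·R1
  [ 1  1/2  7/2   1  3/2 ]
  [ 0   -1   -1  -4   -3 ]
  [ 4    2   14   4    6 ]
R3 → R3 − 4·R1
  [ 1  1/2  7/2   1  3/2 ]
  [ 0   -1   -1  -4   -3 ]
  [ 0    0    0   0    0 ]
R2 → -1·R2
  [ 1  1/2  7/2  1  3/2 ]
  [ 0    1    1  4    3 ]
  [ 0    0    0  0    0 ]
R1 → R1 − 1/2·R2
  [ 1  0  3  -1  0 ]
  [ 0  1  1   4  3 ]
  [ 0  0  0   0  0 ]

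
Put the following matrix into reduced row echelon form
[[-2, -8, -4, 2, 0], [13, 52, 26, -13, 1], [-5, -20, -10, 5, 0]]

Multiply R1 by -1/2.
  [  1    4    2   -1  0 ]
  [ 13   52   26  -13  1 ]
  [ -5  -20  -10    5  0 ]
Subtract 13 times R1 from R2.
  [  1    4    2  -1  0 ]
  [  0    0    0   0  1 ]
  [ -5  -20  -10   5  0 ]
Add 5 times R1 to R3.
  [ 1  4  2  -1  0 ]
  [ 0  0  0   0  1 ]
  [ 0  0  0   0  0 ]

[[1, 4, 2, -1, 0], [0, 0, 0, 0, 1], [0, 0, 0, 0, 0]]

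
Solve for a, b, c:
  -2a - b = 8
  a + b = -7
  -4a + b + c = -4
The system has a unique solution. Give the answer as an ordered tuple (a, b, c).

Form the augmented matrix and row-reduce:
  [ -2  -1  0  |   8 ]
  [  1   1  0  |  -7 ]
  [ -4   1  1  |  -4 ]
R1 ← -1/2·R1
  [  1  1/2  0  |  -4 ]
  [  1    1  0  |  -7 ]
  [ -4    1  1  |  -4 ]
R2 ← R2 − R1
  [  1  1/2  0  |  -4 ]
  [  0  1/2  0  |  -3 ]
  [ -4    1  1  |  -4 ]
R3 ← R3 + 4·R1
  [ 1  1/2  0  |   -4 ]
  [ 0  1/2  0  |   -3 ]
  [ 0    3  1  |  -20 ]
R2 ← 2·R2
  [ 1  1/2  0  |   -4 ]
  [ 0    1  0  |   -6 ]
  [ 0    3  1  |  -20 ]
R3 ← R3 − 3·R2
  [ 1  1/2  0  |  -4 ]
  [ 0    1  0  |  -6 ]
  [ 0    0  1  |  -2 ]
R1 ← R1 − 1/2·R2
  [ 1  0  0  |  -1 ]
  [ 0  1  0  |  -6 ]
  [ 0  0  1  |  -2 ]
Reading off the last column: a = -1, b = -6, c = -2.

(-1, -6, -2)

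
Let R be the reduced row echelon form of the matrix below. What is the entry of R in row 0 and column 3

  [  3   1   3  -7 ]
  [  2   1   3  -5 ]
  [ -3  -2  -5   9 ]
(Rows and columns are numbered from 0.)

R1 → 1/3·R1
R2 → R2 − 2·R1
R3 → R3 + 3·R1
R2 → 3·R2
R3 → R3 + R2
R2 → R2 − 3·R3
R1 → R1 − R3
R1 → R1 − 1/3·R2

-2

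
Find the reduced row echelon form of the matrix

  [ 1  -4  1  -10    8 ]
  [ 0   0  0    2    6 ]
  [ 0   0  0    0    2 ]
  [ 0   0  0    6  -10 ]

[[1, -4, 1, 0, 0], [0, 0, 0, 1, 0], [0, 0, 0, 0, 1], [0, 0, 0, 0, 0]]

r2 := 1/2·r2
  [ 1  -4  1  -10    8 ]
  [ 0   0  0    1    3 ]
  [ 0   0  0    0    2 ]
  [ 0   0  0    6  -10 ]
r4 := r4 − 6·r2
  [ 1  -4  1  -10    8 ]
  [ 0   0  0    1    3 ]
  [ 0   0  0    0    2 ]
  [ 0   0  0    0  -28 ]
r3 := 1/2·r3
  [ 1  -4  1  -10    8 ]
  [ 0   0  0    1    3 ]
  [ 0   0  0    0    1 ]
  [ 0   0  0    0  -28 ]
r4 := r4 + 28·r3
  [ 1  -4  1  -10  8 ]
  [ 0   0  0    1  3 ]
  [ 0   0  0    0  1 ]
  [ 0   0  0    0  0 ]
r2 := r2 − 3·r3
  [ 1  -4  1  -10  8 ]
  [ 0   0  0    1  0 ]
  [ 0   0  0    0  1 ]
  [ 0   0  0    0  0 ]
r1 := r1 − 8·r3
  [ 1  -4  1  -10  0 ]
  [ 0   0  0    1  0 ]
  [ 0   0  0    0  1 ]
  [ 0   0  0    0  0 ]
r1 := r1 + 10·r2
  [ 1  -4  1  0  0 ]
  [ 0   0  0  1  0 ]
  [ 0   0  0  0  1 ]
  [ 0   0  0  0  0 ]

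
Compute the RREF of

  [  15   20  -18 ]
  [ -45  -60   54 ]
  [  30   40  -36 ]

[[1, 4/3, -6/5], [0, 0, 0], [0, 0, 0]]

r1 -> 1/15·r1
  [   1  4/3  -6/5 ]
  [ -45  -60    54 ]
  [  30   40   -36 ]
r2 -> r2 + 45·r1
  [  1  4/3  -6/5 ]
  [  0    0     0 ]
  [ 30   40   -36 ]
r3 -> r3 − 30·r1
  [ 1  4/3  -6/5 ]
  [ 0    0     0 ]
  [ 0    0     0 ]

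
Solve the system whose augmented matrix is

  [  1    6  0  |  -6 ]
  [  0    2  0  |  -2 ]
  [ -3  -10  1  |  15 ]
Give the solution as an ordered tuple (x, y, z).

Add 3 times ρ1 to ρ3.
  [ 1  6  0  |  -6 ]
  [ 0  2  0  |  -2 ]
  [ 0  8  1  |  -3 ]
Multiply ρ2 by 1/2.
  [ 1  6  0  |  -6 ]
  [ 0  1  0  |  -1 ]
  [ 0  8  1  |  -3 ]
Subtract 8 times ρ2 from ρ3.
  [ 1  6  0  |  -6 ]
  [ 0  1  0  |  -1 ]
  [ 0  0  1  |   5 ]
Subtract 6 times ρ2 from ρ1.
  [ 1  0  0  |   0 ]
  [ 0  1  0  |  -1 ]
  [ 0  0  1  |   5 ]
Reading off the last column: x = 0, y = -1, z = 5.

(0, -1, 5)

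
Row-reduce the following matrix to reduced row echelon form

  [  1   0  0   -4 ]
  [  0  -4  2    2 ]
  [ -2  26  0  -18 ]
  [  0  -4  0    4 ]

[[1, 0, 0, -4], [0, 1, 0, -1], [0, 0, 1, -1], [0, 0, 0, 0]]

R3 -> R3 + 2·R1
  [ 1   0  0   -4 ]
  [ 0  -4  2    2 ]
  [ 0  26  0  -26 ]
  [ 0  -4  0    4 ]
R2 -> -1/4·R2
  [ 1   0     0    -4 ]
  [ 0   1  -1/2  -1/2 ]
  [ 0  26     0   -26 ]
  [ 0  -4     0     4 ]
R3 -> R3 − 26·R2
  [ 1   0     0    -4 ]
  [ 0   1  -1/2  -1/2 ]
  [ 0   0    13   -13 ]
  [ 0  -4     0     4 ]
R4 -> R4 + 4·R2
  [ 1  0     0    -4 ]
  [ 0  1  -1/2  -1/2 ]
  [ 0  0    13   -13 ]
  [ 0  0    -2     2 ]
R3 -> 1/13·R3
  [ 1  0     0    -4 ]
  [ 0  1  -1/2  -1/2 ]
  [ 0  0     1    -1 ]
  [ 0  0    -2     2 ]
R4 -> R4 + 2·R3
  [ 1  0     0    -4 ]
  [ 0  1  -1/2  -1/2 ]
  [ 0  0     1    -1 ]
  [ 0  0     0     0 ]
R2 -> R2 + 1/2·R3
  [ 1  0  0  -4 ]
  [ 0  1  0  -1 ]
  [ 0  0  1  -1 ]
  [ 0  0  0   0 ]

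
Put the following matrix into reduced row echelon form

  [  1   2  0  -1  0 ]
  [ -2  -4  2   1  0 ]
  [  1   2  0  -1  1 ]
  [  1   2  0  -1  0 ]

ρ2 → ρ2 + 2·ρ1
  [ 1  2  0  -1  0 ]
  [ 0  0  2  -1  0 ]
  [ 1  2  0  -1  1 ]
  [ 1  2  0  -1  0 ]
ρ3 → ρ3 − ρ1
  [ 1  2  0  -1  0 ]
  [ 0  0  2  -1  0 ]
  [ 0  0  0   0  1 ]
  [ 1  2  0  -1  0 ]
ρ4 → ρ4 − ρ1
  [ 1  2  0  -1  0 ]
  [ 0  0  2  -1  0 ]
  [ 0  0  0   0  1 ]
  [ 0  0  0   0  0 ]
ρ2 → 1/2·ρ2
  [ 1  2  0    -1  0 ]
  [ 0  0  1  -1/2  0 ]
  [ 0  0  0     0  1 ]
  [ 0  0  0     0  0 ]

[[1, 2, 0, -1, 0], [0, 0, 1, -1/2, 0], [0, 0, 0, 0, 1], [0, 0, 0, 0, 0]]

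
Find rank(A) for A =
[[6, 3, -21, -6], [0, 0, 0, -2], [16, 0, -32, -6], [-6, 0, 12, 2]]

ρ1 -> 1/6·ρ1
  [  1  1/2  -7/2  -1 ]
  [  0    0     0  -2 ]
  [ 16    0   -32  -6 ]
  [ -6    0    12   2 ]
ρ3 -> ρ3 − 16·ρ1
  [  1  1/2  -7/2  -1 ]
  [  0    0     0  -2 ]
  [  0   -8    24  10 ]
  [ -6    0    12   2 ]
ρ4 -> ρ4 + 6·ρ1
  [ 1  1/2  -7/2  -1 ]
  [ 0    0     0  -2 ]
  [ 0   -8    24  10 ]
  [ 0    3    -9  -4 ]
ρ2 ↔ ρ3
  [ 1  1/2  -7/2  -1 ]
  [ 0   -8    24  10 ]
  [ 0    0     0  -2 ]
  [ 0    3    -9  -4 ]
ρ2 -> -1/8·ρ2
  [ 1  1/2  -7/2    -1 ]
  [ 0    1    -3  -5/4 ]
  [ 0    0     0    -2 ]
  [ 0    3    -9    -4 ]
ρ4 -> ρ4 − 3·ρ2
  [ 1  1/2  -7/2    -1 ]
  [ 0    1    -3  -5/4 ]
  [ 0    0     0    -2 ]
  [ 0    0     0  -1/4 ]
ρ3 -> -1/2·ρ3
  [ 1  1/2  -7/2    -1 ]
  [ 0    1    -3  -5/4 ]
  [ 0    0     0     1 ]
  [ 0    0     0  -1/4 ]
ρ4 -> ρ4 + 1/4·ρ3
  [ 1  1/2  -7/2    -1 ]
  [ 0    1    -3  -5/4 ]
  [ 0    0     0     1 ]
  [ 0    0     0     0 ]
ρ2 -> ρ2 + 5/4·ρ3
  [ 1  1/2  -7/2  -1 ]
  [ 0    1    -3   0 ]
  [ 0    0     0   1 ]
  [ 0    0     0   0 ]
ρ1 -> ρ1 + ρ3
  [ 1  1/2  -7/2  0 ]
  [ 0    1    -3  0 ]
  [ 0    0     0  1 ]
  [ 0    0     0  0 ]
ρ1 -> ρ1 − 1/2·ρ2
  [ 1  0  -2  0 ]
  [ 0  1  -3  0 ]
  [ 0  0   0  1 ]
  [ 0  0   0  0 ]
The reduced form has 3 nonzero rows.

rank = 3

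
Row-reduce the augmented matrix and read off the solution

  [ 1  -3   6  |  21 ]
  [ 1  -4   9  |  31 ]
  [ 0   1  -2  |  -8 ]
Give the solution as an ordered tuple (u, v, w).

(-3, -4, 2)

ρ2 ← ρ2 − ρ1
ρ2 ← -1·ρ2
ρ3 ← ρ3 − ρ2
ρ2 ← ρ2 + 3·ρ3
ρ1 ← ρ1 − 6·ρ3
ρ1 ← ρ1 + 3·ρ2
Reading off the last column: u = -3, v = -4, w = 2.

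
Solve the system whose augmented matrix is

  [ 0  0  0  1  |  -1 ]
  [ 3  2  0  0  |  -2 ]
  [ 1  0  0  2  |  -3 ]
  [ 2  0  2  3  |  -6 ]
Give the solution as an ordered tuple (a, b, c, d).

R1 <-> R2
  [ 3  2  0  0  |  -2 ]
  [ 0  0  0  1  |  -1 ]
  [ 1  0  0  2  |  -3 ]
  [ 2  0  2  3  |  -6 ]
R1 := 1/3·R1
  [ 1  2/3  0  0  |  -2/3 ]
  [ 0    0  0  1  |    -1 ]
  [ 1    0  0  2  |    -3 ]
  [ 2    0  2  3  |    -6 ]
R3 := R3 − R1
  [ 1   2/3  0  0  |  -2/3 ]
  [ 0     0  0  1  |    -1 ]
  [ 0  -2/3  0  2  |  -7/3 ]
  [ 2     0  2  3  |    -6 ]
R4 := R4 − 2·R1
  [ 1   2/3  0  0  |   -2/3 ]
  [ 0     0  0  1  |     -1 ]
  [ 0  -2/3  0  2  |   -7/3 ]
  [ 0  -4/3  2  3  |  -14/3 ]
R2 <-> R3
  [ 1   2/3  0  0  |   -2/3 ]
  [ 0  -2/3  0  2  |   -7/3 ]
  [ 0     0  0  1  |     -1 ]
  [ 0  -4/3  2  3  |  -14/3 ]
R2 := -3/2·R2
  [ 1   2/3  0   0  |   -2/3 ]
  [ 0     1  0  -3  |    7/2 ]
  [ 0     0  0   1  |     -1 ]
  [ 0  -4/3  2   3  |  -14/3 ]
R4 := R4 + 4/3·R2
  [ 1  2/3  0   0  |  -2/3 ]
  [ 0    1  0  -3  |   7/2 ]
  [ 0    0  0   1  |    -1 ]
  [ 0    0  2  -1  |     0 ]
R3 <-> R4
  [ 1  2/3  0   0  |  -2/3 ]
  [ 0    1  0  -3  |   7/2 ]
  [ 0    0  2  -1  |     0 ]
  [ 0    0  0   1  |    -1 ]
R3 := 1/2·R3
  [ 1  2/3  0     0  |  -2/3 ]
  [ 0    1  0    -3  |   7/2 ]
  [ 0    0  1  -1/2  |     0 ]
  [ 0    0  0     1  |    -1 ]
R3 := R3 + 1/2·R4
  [ 1  2/3  0   0  |  -2/3 ]
  [ 0    1  0  -3  |   7/2 ]
  [ 0    0  1   0  |  -1/2 ]
  [ 0    0  0   1  |    -1 ]
R2 := R2 + 3·R4
  [ 1  2/3  0  0  |  -2/3 ]
  [ 0    1  0  0  |   1/2 ]
  [ 0    0  1  0  |  -1/2 ]
  [ 0    0  0  1  |    -1 ]
R1 := R1 − 2/3·R2
  [ 1  0  0  0  |    -1 ]
  [ 0  1  0  0  |   1/2 ]
  [ 0  0  1  0  |  -1/2 ]
  [ 0  0  0  1  |    -1 ]
Reading off the last column: a = -1, b = 1/2, c = -1/2, d = -1.

(-1, 1/2, -1/2, -1)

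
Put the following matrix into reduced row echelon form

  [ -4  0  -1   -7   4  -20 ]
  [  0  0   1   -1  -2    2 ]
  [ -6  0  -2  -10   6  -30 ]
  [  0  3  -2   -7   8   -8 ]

ρ1 -> -1/4·ρ1
  [  1  0  1/4  7/4  -1    5 ]
  [  0  0    1   -1  -2    2 ]
  [ -6  0   -2  -10   6  -30 ]
  [  0  3   -2   -7   8   -8 ]
ρ3 -> ρ3 + 6·ρ1
  [ 1  0   1/4  7/4  -1   5 ]
  [ 0  0     1   -1  -2   2 ]
  [ 0  0  -1/2  1/2   0   0 ]
  [ 0  3    -2   -7   8  -8 ]
ρ2 ↔ ρ4
  [ 1  0   1/4  7/4  -1   5 ]
  [ 0  3    -2   -7   8  -8 ]
  [ 0  0  -1/2  1/2   0   0 ]
  [ 0  0     1   -1  -2   2 ]
ρ2 -> 1/3·ρ2
  [ 1  0   1/4   7/4   -1     5 ]
  [ 0  1  -2/3  -7/3  8/3  -8/3 ]
  [ 0  0  -1/2   1/2    0     0 ]
  [ 0  0     1    -1   -2     2 ]
ρ3 -> -2·ρ3
  [ 1  0   1/4   7/4   -1     5 ]
  [ 0  1  -2/3  -7/3  8/3  -8/3 ]
  [ 0  0     1    -1    0     0 ]
  [ 0  0     1    -1   -2     2 ]
ρ4 -> ρ4 − ρ3
  [ 1  0   1/4   7/4   -1     5 ]
  [ 0  1  -2/3  -7/3  8/3  -8/3 ]
  [ 0  0     1    -1    0     0 ]
  [ 0  0     0     0   -2     2 ]
ρ4 -> -1/2·ρ4
  [ 1  0   1/4   7/4   -1     5 ]
  [ 0  1  -2/3  -7/3  8/3  -8/3 ]
  [ 0  0     1    -1    0     0 ]
  [ 0  0     0     0    1    -1 ]
ρ2 -> ρ2 − 8/3·ρ4
  [ 1  0   1/4   7/4  -1   5 ]
  [ 0  1  -2/3  -7/3   0   0 ]
  [ 0  0     1    -1   0   0 ]
  [ 0  0     0     0   1  -1 ]
ρ1 -> ρ1 + ρ4
  [ 1  0   1/4   7/4  0   4 ]
  [ 0  1  -2/3  -7/3  0   0 ]
  [ 0  0     1    -1  0   0 ]
  [ 0  0     0     0  1  -1 ]
ρ2 -> ρ2 + 2/3·ρ3
  [ 1  0  1/4  7/4  0   4 ]
  [ 0  1    0   -3  0   0 ]
  [ 0  0    1   -1  0   0 ]
  [ 0  0    0    0  1  -1 ]
ρ1 -> ρ1 − 1/4·ρ3
  [ 1  0  0   2  0   4 ]
  [ 0  1  0  -3  0   0 ]
  [ 0  0  1  -1  0   0 ]
  [ 0  0  0   0  1  -1 ]

[[1, 0, 0, 2, 0, 4], [0, 1, 0, -3, 0, 0], [0, 0, 1, -1, 0, 0], [0, 0, 0, 0, 1, -1]]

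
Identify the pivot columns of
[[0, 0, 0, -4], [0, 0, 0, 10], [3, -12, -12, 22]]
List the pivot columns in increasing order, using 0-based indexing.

0, 3

R1 ↔ R3
  [ 3  -12  -12  22 ]
  [ 0    0    0  10 ]
  [ 0    0    0  -4 ]
R1 ← 1/3·R1
  [ 1  -4  -4  22/3 ]
  [ 0   0   0    10 ]
  [ 0   0   0    -4 ]
R2 ← 1/10·R2
  [ 1  -4  -4  22/3 ]
  [ 0   0   0     1 ]
  [ 0   0   0    -4 ]
R3 ← R3 + 4·R2
  [ 1  -4  -4  22/3 ]
  [ 0   0   0     1 ]
  [ 0   0   0     0 ]
R1 ← R1 − 22/3·R2
  [ 1  -4  -4  0 ]
  [ 0   0   0  1 ]
  [ 0   0   0  0 ]
Pivot columns are the columns containing a leading 1.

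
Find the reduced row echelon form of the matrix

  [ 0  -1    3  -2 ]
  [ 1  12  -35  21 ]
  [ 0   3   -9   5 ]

Swap ρ1 and ρ2.
  [ 1  12  -35  21 ]
  [ 0  -1    3  -2 ]
  [ 0   3   -9   5 ]
Multiply ρ2 by -1.
  [ 1  12  -35  21 ]
  [ 0   1   -3   2 ]
  [ 0   3   -9   5 ]
Subtract 3 times ρ2 from ρ3.
  [ 1  12  -35  21 ]
  [ 0   1   -3   2 ]
  [ 0   0    0  -1 ]
Multiply ρ3 by -1.
  [ 1  12  -35  21 ]
  [ 0   1   -3   2 ]
  [ 0   0    0   1 ]
Subtract 2 times ρ3 from ρ2.
  [ 1  12  -35  21 ]
  [ 0   1   -3   0 ]
  [ 0   0    0   1 ]
Subtract 21 times ρ3 from ρ1.
  [ 1  12  -35  0 ]
  [ 0   1   -3  0 ]
  [ 0   0    0  1 ]
Subtract 12 times ρ2 from ρ1.
  [ 1  0   1  0 ]
  [ 0  1  -3  0 ]
  [ 0  0   0  1 ]

[[1, 0, 1, 0], [0, 1, -3, 0], [0, 0, 0, 1]]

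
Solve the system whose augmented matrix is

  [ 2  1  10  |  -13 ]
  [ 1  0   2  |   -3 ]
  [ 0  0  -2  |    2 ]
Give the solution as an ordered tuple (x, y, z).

ρ1 → 1/2·ρ1
  [ 1  1/2   5  |  -13/2 ]
  [ 1    0   2  |     -3 ]
  [ 0    0  -2  |      2 ]
ρ2 → ρ2 − ρ1
  [ 1   1/2   5  |  -13/2 ]
  [ 0  -1/2  -3  |    7/2 ]
  [ 0     0  -2  |      2 ]
ρ2 → -2·ρ2
  [ 1  1/2   5  |  -13/2 ]
  [ 0    1   6  |     -7 ]
  [ 0    0  -2  |      2 ]
ρ3 → -1/2·ρ3
  [ 1  1/2  5  |  -13/2 ]
  [ 0    1  6  |     -7 ]
  [ 0    0  1  |     -1 ]
ρ2 → ρ2 − 6·ρ3
  [ 1  1/2  5  |  -13/2 ]
  [ 0    1  0  |     -1 ]
  [ 0    0  1  |     -1 ]
ρ1 → ρ1 − 5·ρ3
  [ 1  1/2  0  |  -3/2 ]
  [ 0    1  0  |    -1 ]
  [ 0    0  1  |    -1 ]
ρ1 → ρ1 − 1/2·ρ2
  [ 1  0  0  |  -1 ]
  [ 0  1  0  |  -1 ]
  [ 0  0  1  |  -1 ]
Reading off the last column: x = -1, y = -1, z = -1.

(-1, -1, -1)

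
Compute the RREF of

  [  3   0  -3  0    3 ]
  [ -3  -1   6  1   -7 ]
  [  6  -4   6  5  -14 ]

Multiply R1 by 1/3.
  [  1   0  -1  0    1 ]
  [ -3  -1   6  1   -7 ]
  [  6  -4   6  5  -14 ]
Add 3 times R1 to R2.
  [ 1   0  -1  0    1 ]
  [ 0  -1   3  1   -4 ]
  [ 6  -4   6  5  -14 ]
Subtract 6 times R1 from R3.
  [ 1   0  -1  0    1 ]
  [ 0  -1   3  1   -4 ]
  [ 0  -4  12  5  -20 ]
Multiply R2 by -1.
  [ 1   0  -1   0    1 ]
  [ 0   1  -3  -1    4 ]
  [ 0  -4  12   5  -20 ]
Add 4 times R2 to R3.
  [ 1  0  -1   0   1 ]
  [ 0  1  -3  -1   4 ]
  [ 0  0   0   1  -4 ]
Add R3 to R2.
  [ 1  0  -1  0   1 ]
  [ 0  1  -3  0   0 ]
  [ 0  0   0  1  -4 ]

[[1, 0, -1, 0, 1], [0, 1, -3, 0, 0], [0, 0, 0, 1, -4]]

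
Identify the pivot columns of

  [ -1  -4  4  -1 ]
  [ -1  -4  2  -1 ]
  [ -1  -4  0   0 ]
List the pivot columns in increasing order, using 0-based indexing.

r1 ← -1·r1
  [  1   4  -4   1 ]
  [ -1  -4   2  -1 ]
  [ -1  -4   0   0 ]
r2 ← r2 + r1
  [  1   4  -4  1 ]
  [  0   0  -2  0 ]
  [ -1  -4   0  0 ]
r3 ← r3 + r1
  [ 1  4  -4  1 ]
  [ 0  0  -2  0 ]
  [ 0  0  -4  1 ]
r2 ← -1/2·r2
  [ 1  4  -4  1 ]
  [ 0  0   1  0 ]
  [ 0  0  -4  1 ]
r3 ← r3 + 4·r2
  [ 1  4  -4  1 ]
  [ 0  0   1  0 ]
  [ 0  0   0  1 ]
r1 ← r1 − r3
  [ 1  4  -4  0 ]
  [ 0  0   1  0 ]
  [ 0  0   0  1 ]
r1 ← r1 + 4·r2
  [ 1  4  0  0 ]
  [ 0  0  1  0 ]
  [ 0  0  0  1 ]
Pivot columns are the columns containing a leading 1.

0, 2, 3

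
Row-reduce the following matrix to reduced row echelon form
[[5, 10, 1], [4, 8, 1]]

[[1, 2, 0], [0, 0, 1]]

Multiply R1 by 1/5.
Subtract 4 times R1 from R2.
Multiply R2 by 5.
Subtract 1/5 times R2 from R1.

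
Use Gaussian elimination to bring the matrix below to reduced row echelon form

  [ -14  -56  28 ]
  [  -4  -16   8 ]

[[1, 4, -2], [0, 0, 0]]

Multiply r1 by -1/14.
  [  1    4  -2 ]
  [ -4  -16   8 ]
Add 4 times r1 to r2.
  [ 1  4  -2 ]
  [ 0  0   0 ]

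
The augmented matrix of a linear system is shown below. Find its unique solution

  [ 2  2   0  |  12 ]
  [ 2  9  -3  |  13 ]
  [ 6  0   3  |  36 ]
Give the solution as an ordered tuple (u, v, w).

R1 ← 1/2·R1
  [ 1  1   0  |   6 ]
  [ 2  9  -3  |  13 ]
  [ 6  0   3  |  36 ]
R2 ← R2 − 2·R1
  [ 1  1   0  |   6 ]
  [ 0  7  -3  |   1 ]
  [ 6  0   3  |  36 ]
R3 ← R3 − 6·R1
  [ 1   1   0  |  6 ]
  [ 0   7  -3  |  1 ]
  [ 0  -6   3  |  0 ]
R2 ← 1/7·R2
  [ 1   1     0  |    6 ]
  [ 0   1  -3/7  |  1/7 ]
  [ 0  -6     3  |    0 ]
R3 ← R3 + 6·R2
  [ 1  1     0  |    6 ]
  [ 0  1  -3/7  |  1/7 ]
  [ 0  0   3/7  |  6/7 ]
R3 ← 7/3·R3
  [ 1  1     0  |    6 ]
  [ 0  1  -3/7  |  1/7 ]
  [ 0  0     1  |    2 ]
R2 ← R2 + 3/7·R3
  [ 1  1  0  |  6 ]
  [ 0  1  0  |  1 ]
  [ 0  0  1  |  2 ]
R1 ← R1 − R2
  [ 1  0  0  |  5 ]
  [ 0  1  0  |  1 ]
  [ 0  0  1  |  2 ]
Reading off the last column: u = 5, v = 1, w = 2.

(5, 1, 2)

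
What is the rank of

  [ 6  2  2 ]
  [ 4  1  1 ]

r1 → 1/6·r1
r2 → r2 − 4·r1
r2 → -3·r2
r1 → r1 − 1/3·r2
The reduced form has 2 nonzero rows.

rank = 2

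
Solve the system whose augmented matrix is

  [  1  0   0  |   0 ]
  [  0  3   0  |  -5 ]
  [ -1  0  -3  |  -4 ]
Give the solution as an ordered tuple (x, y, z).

(0, -5/3, 4/3)

R3 -> R3 + R1
  [ 1  0   0  |   0 ]
  [ 0  3   0  |  -5 ]
  [ 0  0  -3  |  -4 ]
R2 -> 1/3·R2
  [ 1  0   0  |     0 ]
  [ 0  1   0  |  -5/3 ]
  [ 0  0  -3  |    -4 ]
R3 -> -1/3·R3
  [ 1  0  0  |     0 ]
  [ 0  1  0  |  -5/3 ]
  [ 0  0  1  |   4/3 ]
Reading off the last column: x = 0, y = -5/3, z = 4/3.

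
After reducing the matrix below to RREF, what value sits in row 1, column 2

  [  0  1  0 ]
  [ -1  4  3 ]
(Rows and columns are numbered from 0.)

R1 <=> R2
  [ -1  4  3 ]
  [  0  1  0 ]
R1 ← -1·R1
  [ 1  -4  -3 ]
  [ 0   1   0 ]
R1 ← R1 + 4·R2
  [ 1  0  -3 ]
  [ 0  1   0 ]

0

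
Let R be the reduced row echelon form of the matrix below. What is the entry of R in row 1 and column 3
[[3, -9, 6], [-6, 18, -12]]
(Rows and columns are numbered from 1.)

2

R1 → 1/3·R1
  [  1  -3    2 ]
  [ -6  18  -12 ]
R2 → R2 + 6·R1
  [ 1  -3  2 ]
  [ 0   0  0 ]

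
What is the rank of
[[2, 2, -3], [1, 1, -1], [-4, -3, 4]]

ρ1 → 1/2·ρ1
  [  1   1  -3/2 ]
  [  1   1    -1 ]
  [ -4  -3     4 ]
ρ2 → ρ2 − ρ1
  [  1   1  -3/2 ]
  [  0   0   1/2 ]
  [ -4  -3     4 ]
ρ3 → ρ3 + 4·ρ1
  [ 1  1  -3/2 ]
  [ 0  0   1/2 ]
  [ 0  1    -2 ]
ρ2 <-> ρ3
  [ 1  1  -3/2 ]
  [ 0  1    -2 ]
  [ 0  0   1/2 ]
ρ3 → 2·ρ3
  [ 1  1  -3/2 ]
  [ 0  1    -2 ]
  [ 0  0     1 ]
ρ2 → ρ2 + 2·ρ3
  [ 1  1  -3/2 ]
  [ 0  1     0 ]
  [ 0  0     1 ]
ρ1 → ρ1 + 3/2·ρ3
  [ 1  1  0 ]
  [ 0  1  0 ]
  [ 0  0  1 ]
ρ1 → ρ1 − ρ2
  [ 1  0  0 ]
  [ 0  1  0 ]
  [ 0  0  1 ]
The reduced form has 3 nonzero rows.

rank = 3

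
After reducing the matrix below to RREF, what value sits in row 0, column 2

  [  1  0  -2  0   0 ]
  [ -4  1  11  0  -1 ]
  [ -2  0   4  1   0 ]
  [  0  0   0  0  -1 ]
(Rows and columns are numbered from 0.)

ρ2 -> ρ2 + 4·ρ1
  [  1  0  -2  0   0 ]
  [  0  1   3  0  -1 ]
  [ -2  0   4  1   0 ]
  [  0  0   0  0  -1 ]
ρ3 -> ρ3 + 2·ρ1
  [ 1  0  -2  0   0 ]
  [ 0  1   3  0  -1 ]
  [ 0  0   0  1   0 ]
  [ 0  0   0  0  -1 ]
ρ4 -> -1·ρ4
  [ 1  0  -2  0   0 ]
  [ 0  1   3  0  -1 ]
  [ 0  0   0  1   0 ]
  [ 0  0   0  0   1 ]
ρ2 -> ρ2 + ρ4
  [ 1  0  -2  0  0 ]
  [ 0  1   3  0  0 ]
  [ 0  0   0  1  0 ]
  [ 0  0   0  0  1 ]

-2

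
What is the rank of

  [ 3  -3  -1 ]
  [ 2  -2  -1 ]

rank = 2

R1 -> 1/3·R1
  [ 1  -1  -1/3 ]
  [ 2  -2    -1 ]
R2 -> R2 − 2·R1
  [ 1  -1  -1/3 ]
  [ 0   0  -1/3 ]
R2 -> -3·R2
  [ 1  -1  -1/3 ]
  [ 0   0     1 ]
R1 -> R1 + 1/3·R2
  [ 1  -1  0 ]
  [ 0   0  1 ]
The reduced form has 2 nonzero rows.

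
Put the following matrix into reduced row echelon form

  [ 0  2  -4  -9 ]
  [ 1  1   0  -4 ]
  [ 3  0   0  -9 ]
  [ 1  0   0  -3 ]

ρ1 <-> ρ2
  [ 1  1   0  -4 ]
  [ 0  2  -4  -9 ]
  [ 3  0   0  -9 ]
  [ 1  0   0  -3 ]
ρ3 := ρ3 − 3·ρ1
  [ 1   1   0  -4 ]
  [ 0   2  -4  -9 ]
  [ 0  -3   0   3 ]
  [ 1   0   0  -3 ]
ρ4 := ρ4 − ρ1
  [ 1   1   0  -4 ]
  [ 0   2  -4  -9 ]
  [ 0  -3   0   3 ]
  [ 0  -1   0   1 ]
ρ2 := 1/2·ρ2
  [ 1   1   0    -4 ]
  [ 0   1  -2  -9/2 ]
  [ 0  -3   0     3 ]
  [ 0  -1   0     1 ]
ρ3 := ρ3 + 3·ρ2
  [ 1   1   0     -4 ]
  [ 0   1  -2   -9/2 ]
  [ 0   0  -6  -21/2 ]
  [ 0  -1   0      1 ]
ρ4 := ρ4 + ρ2
  [ 1  1   0     -4 ]
  [ 0  1  -2   -9/2 ]
  [ 0  0  -6  -21/2 ]
  [ 0  0  -2   -7/2 ]
ρ3 := -1/6·ρ3
  [ 1  1   0    -4 ]
  [ 0  1  -2  -9/2 ]
  [ 0  0   1   7/4 ]
  [ 0  0  -2  -7/2 ]
ρ4 := ρ4 + 2·ρ3
  [ 1  1   0    -4 ]
  [ 0  1  -2  -9/2 ]
  [ 0  0   1   7/4 ]
  [ 0  0   0     0 ]
ρ2 := ρ2 + 2·ρ3
  [ 1  1  0   -4 ]
  [ 0  1  0   -1 ]
  [ 0  0  1  7/4 ]
  [ 0  0  0    0 ]
ρ1 := ρ1 − ρ2
  [ 1  0  0   -3 ]
  [ 0  1  0   -1 ]
  [ 0  0  1  7/4 ]
  [ 0  0  0    0 ]

[[1, 0, 0, -3], [0, 1, 0, -1], [0, 0, 1, 7/4], [0, 0, 0, 0]]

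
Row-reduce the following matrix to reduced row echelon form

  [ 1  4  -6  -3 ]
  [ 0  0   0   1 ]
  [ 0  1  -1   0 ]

[[1, 0, -2, 0], [0, 1, -1, 0], [0, 0, 0, 1]]

R2 <-> R3
  [ 1  4  -6  -3 ]
  [ 0  1  -1   0 ]
  [ 0  0   0   1 ]
R1 := R1 + 3·R3
  [ 1  4  -6  0 ]
  [ 0  1  -1  0 ]
  [ 0  0   0  1 ]
R1 := R1 − 4·R2
  [ 1  0  -2  0 ]
  [ 0  1  -1  0 ]
  [ 0  0   0  1 ]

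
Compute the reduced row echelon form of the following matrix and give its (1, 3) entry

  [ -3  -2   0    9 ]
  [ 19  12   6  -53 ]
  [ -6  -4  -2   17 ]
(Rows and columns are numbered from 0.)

-3/2

R1 ← -1/3·R1
  [  1  2/3   0   -3 ]
  [ 19   12   6  -53 ]
  [ -6   -4  -2   17 ]
R2 ← R2 − 19·R1
  [  1   2/3   0  -3 ]
  [  0  -2/3   6   4 ]
  [ -6    -4  -2  17 ]
R3 ← R3 + 6·R1
  [ 1   2/3   0  -3 ]
  [ 0  -2/3   6   4 ]
  [ 0     0  -2  -1 ]
R2 ← -3/2·R2
  [ 1  2/3   0  -3 ]
  [ 0    1  -9  -6 ]
  [ 0    0  -2  -1 ]
R3 ← -1/2·R3
  [ 1  2/3   0   -3 ]
  [ 0    1  -9   -6 ]
  [ 0    0   1  1/2 ]
R2 ← R2 + 9·R3
  [ 1  2/3  0    -3 ]
  [ 0    1  0  -3/2 ]
  [ 0    0  1   1/2 ]
R1 ← R1 − 2/3·R2
  [ 1  0  0    -2 ]
  [ 0  1  0  -3/2 ]
  [ 0  0  1   1/2 ]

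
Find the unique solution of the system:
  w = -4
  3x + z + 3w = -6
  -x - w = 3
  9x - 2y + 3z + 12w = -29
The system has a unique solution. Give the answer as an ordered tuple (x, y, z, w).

Form the augmented matrix and row-reduce:
  [  0   0  0   1  |   -4 ]
  [  3   0  1   3  |   -6 ]
  [ -1   0  0  -1  |    3 ]
  [  9  -2  3  12  |  -29 ]
r1 ↔ r2
  [  3   0  1   3  |   -6 ]
  [  0   0  0   1  |   -4 ]
  [ -1   0  0  -1  |    3 ]
  [  9  -2  3  12  |  -29 ]
r1 → 1/3·r1
  [  1   0  1/3   1  |   -2 ]
  [  0   0    0   1  |   -4 ]
  [ -1   0    0  -1  |    3 ]
  [  9  -2    3  12  |  -29 ]
r3 → r3 + r1
  [ 1   0  1/3   1  |   -2 ]
  [ 0   0    0   1  |   -4 ]
  [ 0   0  1/3   0  |    1 ]
  [ 9  -2    3  12  |  -29 ]
r4 → r4 − 9·r1
  [ 1   0  1/3  1  |   -2 ]
  [ 0   0    0  1  |   -4 ]
  [ 0   0  1/3  0  |    1 ]
  [ 0  -2    0  3  |  -11 ]
r2 ↔ r4
  [ 1   0  1/3  1  |   -2 ]
  [ 0  -2    0  3  |  -11 ]
  [ 0   0  1/3  0  |    1 ]
  [ 0   0    0  1  |   -4 ]
r2 → -1/2·r2
  [ 1  0  1/3     1  |    -2 ]
  [ 0  1    0  -3/2  |  11/2 ]
  [ 0  0  1/3     0  |     1 ]
  [ 0  0    0     1  |    -4 ]
r3 → 3·r3
  [ 1  0  1/3     1  |    -2 ]
  [ 0  1    0  -3/2  |  11/2 ]
  [ 0  0    1     0  |     3 ]
  [ 0  0    0     1  |    -4 ]
r2 → r2 + 3/2·r4
  [ 1  0  1/3  1  |    -2 ]
  [ 0  1    0  0  |  -1/2 ]
  [ 0  0    1  0  |     3 ]
  [ 0  0    0  1  |    -4 ]
r1 → r1 − r4
  [ 1  0  1/3  0  |     2 ]
  [ 0  1    0  0  |  -1/2 ]
  [ 0  0    1  0  |     3 ]
  [ 0  0    0  1  |    -4 ]
r1 → r1 − 1/3·r3
  [ 1  0  0  0  |     1 ]
  [ 0  1  0  0  |  -1/2 ]
  [ 0  0  1  0  |     3 ]
  [ 0  0  0  1  |    -4 ]
Reading off the last column: x = 1, y = -1/2, z = 3, w = -4.

(1, -1/2, 3, -4)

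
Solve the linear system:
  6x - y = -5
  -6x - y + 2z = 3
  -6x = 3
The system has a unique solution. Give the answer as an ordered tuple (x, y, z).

Form the augmented matrix and row-reduce:
  [  6  -1  0  |  -5 ]
  [ -6  -1  2  |   3 ]
  [ -6   0  0  |   3 ]
R1 ← 1/6·R1
  [  1  -1/6  0  |  -5/6 ]
  [ -6    -1  2  |     3 ]
  [ -6     0  0  |     3 ]
R2 ← R2 + 6·R1
  [  1  -1/6  0  |  -5/6 ]
  [  0    -2  2  |    -2 ]
  [ -6     0  0  |     3 ]
R3 ← R3 + 6·R1
  [ 1  -1/6  0  |  -5/6 ]
  [ 0    -2  2  |    -2 ]
  [ 0    -1  0  |    -2 ]
R2 ← -1/2·R2
  [ 1  -1/6   0  |  -5/6 ]
  [ 0     1  -1  |     1 ]
  [ 0    -1   0  |    -2 ]
R3 ← R3 + R2
  [ 1  -1/6   0  |  -5/6 ]
  [ 0     1  -1  |     1 ]
  [ 0     0  -1  |    -1 ]
R3 ← -1·R3
  [ 1  -1/6   0  |  -5/6 ]
  [ 0     1  -1  |     1 ]
  [ 0     0   1  |     1 ]
R2 ← R2 + R3
  [ 1  -1/6  0  |  -5/6 ]
  [ 0     1  0  |     2 ]
  [ 0     0  1  |     1 ]
R1 ← R1 + 1/6·R2
  [ 1  0  0  |  -1/2 ]
  [ 0  1  0  |     2 ]
  [ 0  0  1  |     1 ]
Reading off the last column: x = -1/2, y = 2, z = 1.

(-1/2, 2, 1)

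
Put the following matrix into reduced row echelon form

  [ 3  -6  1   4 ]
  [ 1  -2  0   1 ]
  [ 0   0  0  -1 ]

[[1, -2, 0, 0], [0, 0, 1, 0], [0, 0, 0, 1]]

r1 := 1/3·r1
r2 := r2 − r1
r2 := -3·r2
r3 := -1·r3
r2 := r2 − r3
r1 := r1 − 4/3·r3
r1 := r1 − 1/3·r2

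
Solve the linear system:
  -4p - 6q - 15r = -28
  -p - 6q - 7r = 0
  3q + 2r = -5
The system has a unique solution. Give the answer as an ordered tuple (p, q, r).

Form the augmented matrix and row-reduce:
  [ -4  -6  -15  |  -28 ]
  [ -1  -6   -7  |    0 ]
  [  0   3    2  |   -5 ]
ρ1 ← -1/4·ρ1
  [  1  3/2  15/4  |   7 ]
  [ -1   -6    -7  |   0 ]
  [  0    3     2  |  -5 ]
ρ2 ← ρ2 + ρ1
  [ 1   3/2   15/4  |   7 ]
  [ 0  -9/2  -13/4  |   7 ]
  [ 0     3      2  |  -5 ]
ρ2 ← -2/9·ρ2
  [ 1  3/2   15/4  |      7 ]
  [ 0    1  13/18  |  -14/9 ]
  [ 0    3      2  |     -5 ]
ρ3 ← ρ3 − 3·ρ2
  [ 1  3/2   15/4  |      7 ]
  [ 0    1  13/18  |  -14/9 ]
  [ 0    0   -1/6  |   -1/3 ]
ρ3 ← -6·ρ3
  [ 1  3/2   15/4  |      7 ]
  [ 0    1  13/18  |  -14/9 ]
  [ 0    0      1  |      2 ]
ρ2 ← ρ2 − 13/18·ρ3
  [ 1  3/2  15/4  |   7 ]
  [ 0    1     0  |  -3 ]
  [ 0    0     1  |   2 ]
ρ1 ← ρ1 − 15/4·ρ3
  [ 1  3/2  0  |  -1/2 ]
  [ 0    1  0  |    -3 ]
  [ 0    0  1  |     2 ]
ρ1 ← ρ1 − 3/2·ρ2
  [ 1  0  0  |   4 ]
  [ 0  1  0  |  -3 ]
  [ 0  0  1  |   2 ]
Reading off the last column: p = 4, q = -3, r = 2.

(4, -3, 2)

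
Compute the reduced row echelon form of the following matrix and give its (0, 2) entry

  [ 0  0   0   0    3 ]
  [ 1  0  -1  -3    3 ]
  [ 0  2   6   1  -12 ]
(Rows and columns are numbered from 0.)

r1 ↔ r2
  [ 1  0  -1  -3    3 ]
  [ 0  0   0   0    3 ]
  [ 0  2   6   1  -12 ]
r2 ↔ r3
  [ 1  0  -1  -3    3 ]
  [ 0  2   6   1  -12 ]
  [ 0  0   0   0    3 ]
r2 → 1/2·r2
  [ 1  0  -1   -3   3 ]
  [ 0  1   3  1/2  -6 ]
  [ 0  0   0    0   3 ]
r3 → 1/3·r3
  [ 1  0  -1   -3   3 ]
  [ 0  1   3  1/2  -6 ]
  [ 0  0   0    0   1 ]
r2 → r2 + 6·r3
  [ 1  0  -1   -3  3 ]
  [ 0  1   3  1/2  0 ]
  [ 0  0   0    0  1 ]
r1 → r1 − 3·r3
  [ 1  0  -1   -3  0 ]
  [ 0  1   3  1/2  0 ]
  [ 0  0   0    0  1 ]

-1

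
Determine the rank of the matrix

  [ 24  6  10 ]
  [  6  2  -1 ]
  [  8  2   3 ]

Multiply ρ1 by 1/24.
  [ 1  1/4  5/12 ]
  [ 6    2    -1 ]
  [ 8    2     3 ]
Subtract 6 times ρ1 from ρ2.
  [ 1  1/4  5/12 ]
  [ 0  1/2  -7/2 ]
  [ 8    2     3 ]
Subtract 8 times ρ1 from ρ3.
  [ 1  1/4  5/12 ]
  [ 0  1/2  -7/2 ]
  [ 0    0  -1/3 ]
Multiply ρ2 by 2.
  [ 1  1/4  5/12 ]
  [ 0    1    -7 ]
  [ 0    0  -1/3 ]
Multiply ρ3 by -3.
  [ 1  1/4  5/12 ]
  [ 0    1    -7 ]
  [ 0    0     1 ]
Add 7 times ρ3 to ρ2.
  [ 1  1/4  5/12 ]
  [ 0    1     0 ]
  [ 0    0     1 ]
Subtract 5/12 times ρ3 from ρ1.
  [ 1  1/4  0 ]
  [ 0    1  0 ]
  [ 0    0  1 ]
Subtract 1/4 times ρ2 from ρ1.
  [ 1  0  0 ]
  [ 0  1  0 ]
  [ 0  0  1 ]
The reduced form has 3 nonzero rows.

rank = 3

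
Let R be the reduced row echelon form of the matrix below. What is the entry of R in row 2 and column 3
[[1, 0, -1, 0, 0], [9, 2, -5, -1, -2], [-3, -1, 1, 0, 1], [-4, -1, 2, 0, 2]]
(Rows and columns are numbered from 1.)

2

R2 -> R2 − 9·R1
  [  1   0  -1   0   0 ]
  [  0   2   4  -1  -2 ]
  [ -3  -1   1   0   1 ]
  [ -4  -1   2   0   2 ]
R3 -> R3 + 3·R1
  [  1   0  -1   0   0 ]
  [  0   2   4  -1  -2 ]
  [  0  -1  -2   0   1 ]
  [ -4  -1   2   0   2 ]
R4 -> R4 + 4·R1
  [ 1   0  -1   0   0 ]
  [ 0   2   4  -1  -2 ]
  [ 0  -1  -2   0   1 ]
  [ 0  -1  -2   0   2 ]
R2 -> 1/2·R2
  [ 1   0  -1     0   0 ]
  [ 0   1   2  -1/2  -1 ]
  [ 0  -1  -2     0   1 ]
  [ 0  -1  -2     0   2 ]
R3 -> R3 + R2
  [ 1   0  -1     0   0 ]
  [ 0   1   2  -1/2  -1 ]
  [ 0   0   0  -1/2   0 ]
  [ 0  -1  -2     0   2 ]
R4 -> R4 + R2
  [ 1  0  -1     0   0 ]
  [ 0  1   2  -1/2  -1 ]
  [ 0  0   0  -1/2   0 ]
  [ 0  0   0  -1/2   1 ]
R3 -> -2·R3
  [ 1  0  -1     0   0 ]
  [ 0  1   2  -1/2  -1 ]
  [ 0  0   0     1   0 ]
  [ 0  0   0  -1/2   1 ]
R4 -> R4 + 1/2·R3
  [ 1  0  -1     0   0 ]
  [ 0  1   2  -1/2  -1 ]
  [ 0  0   0     1   0 ]
  [ 0  0   0     0   1 ]
R2 -> R2 + R4
  [ 1  0  -1     0  0 ]
  [ 0  1   2  -1/2  0 ]
  [ 0  0   0     1  0 ]
  [ 0  0   0     0  1 ]
R2 -> R2 + 1/2·R3
  [ 1  0  -1  0  0 ]
  [ 0  1   2  0  0 ]
  [ 0  0   0  1  0 ]
  [ 0  0   0  0  1 ]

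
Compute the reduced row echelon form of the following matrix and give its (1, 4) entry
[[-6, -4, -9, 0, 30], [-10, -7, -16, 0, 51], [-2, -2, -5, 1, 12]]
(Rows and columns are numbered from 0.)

-3

R1 → -1/6·R1
  [   1  2/3  3/2  0  -5 ]
  [ -10   -7  -16  0  51 ]
  [  -2   -2   -5  1  12 ]
R2 → R2 + 10·R1
  [  1   2/3  3/2  0  -5 ]
  [  0  -1/3   -1  0   1 ]
  [ -2    -2   -5  1  12 ]
R3 → R3 + 2·R1
  [ 1   2/3  3/2  0  -5 ]
  [ 0  -1/3   -1  0   1 ]
  [ 0  -2/3   -2  1   2 ]
R2 → -3·R2
  [ 1   2/3  3/2  0  -5 ]
  [ 0     1    3  0  -3 ]
  [ 0  -2/3   -2  1   2 ]
R3 → R3 + 2/3·R2
  [ 1  2/3  3/2  0  -5 ]
  [ 0    1    3  0  -3 ]
  [ 0    0    0  1   0 ]
R1 → R1 − 2/3·R2
  [ 1  0  -1/2  0  -3 ]
  [ 0  1     3  0  -3 ]
  [ 0  0     0  1   0 ]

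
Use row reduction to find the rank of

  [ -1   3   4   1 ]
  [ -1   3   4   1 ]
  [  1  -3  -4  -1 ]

R1 -> -1·R1
  [  1  -3  -4  -1 ]
  [ -1   3   4   1 ]
  [  1  -3  -4  -1 ]
R2 -> R2 + R1
  [ 1  -3  -4  -1 ]
  [ 0   0   0   0 ]
  [ 1  -3  -4  -1 ]
R3 -> R3 − R1
  [ 1  -3  -4  -1 ]
  [ 0   0   0   0 ]
  [ 0   0   0   0 ]
The reduced form has 1 nonzero row.

rank = 1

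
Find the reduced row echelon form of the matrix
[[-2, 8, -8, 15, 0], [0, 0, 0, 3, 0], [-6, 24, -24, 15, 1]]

Multiply R1 by -1/2.
  [  1  -4    4  -15/2  0 ]
  [  0   0    0      3  0 ]
  [ -6  24  -24     15  1 ]
Add 6 times R1 to R3.
  [ 1  -4  4  -15/2  0 ]
  [ 0   0  0      3  0 ]
  [ 0   0  0    -30  1 ]
Multiply R2 by 1/3.
  [ 1  -4  4  -15/2  0 ]
  [ 0   0  0      1  0 ]
  [ 0   0  0    -30  1 ]
Add 30 times R2 to R3.
  [ 1  -4  4  -15/2  0 ]
  [ 0   0  0      1  0 ]
  [ 0   0  0      0  1 ]
Add 15/2 times R2 to R1.
  [ 1  -4  4  0  0 ]
  [ 0   0  0  1  0 ]
  [ 0   0  0  0  1 ]

[[1, -4, 4, 0, 0], [0, 0, 0, 1, 0], [0, 0, 0, 0, 1]]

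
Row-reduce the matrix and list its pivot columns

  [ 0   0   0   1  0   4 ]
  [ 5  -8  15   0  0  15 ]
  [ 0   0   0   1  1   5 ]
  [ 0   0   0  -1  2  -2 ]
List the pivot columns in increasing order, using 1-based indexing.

1, 4, 5

Swap R1 and R2.
  [ 5  -8  15   0  0  15 ]
  [ 0   0   0   1  0   4 ]
  [ 0   0   0   1  1   5 ]
  [ 0   0   0  -1  2  -2 ]
Multiply R1 by 1/5.
  [ 1  -8/5  3   0  0   3 ]
  [ 0     0  0   1  0   4 ]
  [ 0     0  0   1  1   5 ]
  [ 0     0  0  -1  2  -2 ]
Subtract R2 from R3.
  [ 1  -8/5  3   0  0   3 ]
  [ 0     0  0   1  0   4 ]
  [ 0     0  0   0  1   1 ]
  [ 0     0  0  -1  2  -2 ]
Add R2 to R4.
  [ 1  -8/5  3  0  0  3 ]
  [ 0     0  0  1  0  4 ]
  [ 0     0  0  0  1  1 ]
  [ 0     0  0  0  2  2 ]
Subtract 2 times R3 from R4.
  [ 1  -8/5  3  0  0  3 ]
  [ 0     0  0  1  0  4 ]
  [ 0     0  0  0  1  1 ]
  [ 0     0  0  0  0  0 ]
Pivot columns are the columns containing a leading 1.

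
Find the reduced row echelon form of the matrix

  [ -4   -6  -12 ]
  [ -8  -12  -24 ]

[[1, 3/2, 3], [0, 0, 0]]

Multiply R1 by -1/4.
  [  1  3/2    3 ]
  [ -8  -12  -24 ]
Add 8 times R1 to R2.
  [ 1  3/2  3 ]
  [ 0    0  0 ]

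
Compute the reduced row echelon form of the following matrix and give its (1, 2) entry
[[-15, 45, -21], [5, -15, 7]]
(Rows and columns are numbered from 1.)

-3

R1 ← -1/15·R1
  [ 1   -3  7/5 ]
  [ 5  -15    7 ]
R2 ← R2 − 5·R1
  [ 1  -3  7/5 ]
  [ 0   0    0 ]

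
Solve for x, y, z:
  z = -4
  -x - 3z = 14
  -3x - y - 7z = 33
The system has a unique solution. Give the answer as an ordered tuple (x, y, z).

Form the augmented matrix and row-reduce:
  [  0   0   1  |  -4 ]
  [ -1   0  -3  |  14 ]
  [ -3  -1  -7  |  33 ]
R1 ↔ R2
  [ -1   0  -3  |  14 ]
  [  0   0   1  |  -4 ]
  [ -3  -1  -7  |  33 ]
R1 -> -1·R1
  [  1   0   3  |  -14 ]
  [  0   0   1  |   -4 ]
  [ -3  -1  -7  |   33 ]
R3 -> R3 + 3·R1
  [ 1   0  3  |  -14 ]
  [ 0   0  1  |   -4 ]
  [ 0  -1  2  |   -9 ]
R2 ↔ R3
  [ 1   0  3  |  -14 ]
  [ 0  -1  2  |   -9 ]
  [ 0   0  1  |   -4 ]
R2 -> -1·R2
  [ 1  0   3  |  -14 ]
  [ 0  1  -2  |    9 ]
  [ 0  0   1  |   -4 ]
R2 -> R2 + 2·R3
  [ 1  0  3  |  -14 ]
  [ 0  1  0  |    1 ]
  [ 0  0  1  |   -4 ]
R1 -> R1 − 3·R3
  [ 1  0  0  |  -2 ]
  [ 0  1  0  |   1 ]
  [ 0  0  1  |  -4 ]
Reading off the last column: x = -2, y = 1, z = -4.

(-2, 1, -4)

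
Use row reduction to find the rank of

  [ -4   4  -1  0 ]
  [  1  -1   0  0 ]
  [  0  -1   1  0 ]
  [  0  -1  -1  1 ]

rank = 4

Multiply R1 by -1/4.
  [ 1  -1  1/4  0 ]
  [ 1  -1    0  0 ]
  [ 0  -1    1  0 ]
  [ 0  -1   -1  1 ]
Subtract R1 from R2.
  [ 1  -1   1/4  0 ]
  [ 0   0  -1/4  0 ]
  [ 0  -1     1  0 ]
  [ 0  -1    -1  1 ]
Swap R2 and R3.
  [ 1  -1   1/4  0 ]
  [ 0  -1     1  0 ]
  [ 0   0  -1/4  0 ]
  [ 0  -1    -1  1 ]
Multiply R2 by -1.
  [ 1  -1   1/4  0 ]
  [ 0   1    -1  0 ]
  [ 0   0  -1/4  0 ]
  [ 0  -1    -1  1 ]
Add R2 to R4.
  [ 1  -1   1/4  0 ]
  [ 0   1    -1  0 ]
  [ 0   0  -1/4  0 ]
  [ 0   0    -2  1 ]
Multiply R3 by -4.
  [ 1  -1  1/4  0 ]
  [ 0   1   -1  0 ]
  [ 0   0    1  0 ]
  [ 0   0   -2  1 ]
Add 2 times R3 to R4.
  [ 1  -1  1/4  0 ]
  [ 0   1   -1  0 ]
  [ 0   0    1  0 ]
  [ 0   0    0  1 ]
Add R3 to R2.
  [ 1  -1  1/4  0 ]
  [ 0   1    0  0 ]
  [ 0   0    1  0 ]
  [ 0   0    0  1 ]
Subtract 1/4 times R3 from R1.
  [ 1  -1  0  0 ]
  [ 0   1  0  0 ]
  [ 0   0  1  0 ]
  [ 0   0  0  1 ]
Add R2 to R1.
  [ 1  0  0  0 ]
  [ 0  1  0  0 ]
  [ 0  0  1  0 ]
  [ 0  0  0  1 ]
The reduced form has 4 nonzero rows.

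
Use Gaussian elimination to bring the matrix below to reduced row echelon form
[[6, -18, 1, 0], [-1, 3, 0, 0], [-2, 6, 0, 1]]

[[1, -3, 0, 0], [0, 0, 1, 0], [0, 0, 0, 1]]

ρ1 -> 1/6·ρ1
  [  1  -3  1/6  0 ]
  [ -1   3    0  0 ]
  [ -2   6    0  1 ]
ρ2 -> ρ2 + ρ1
  [  1  -3  1/6  0 ]
  [  0   0  1/6  0 ]
  [ -2   6    0  1 ]
ρ3 -> ρ3 + 2·ρ1
  [ 1  -3  1/6  0 ]
  [ 0   0  1/6  0 ]
  [ 0   0  1/3  1 ]
ρ2 -> 6·ρ2
  [ 1  -3  1/6  0 ]
  [ 0   0    1  0 ]
  [ 0   0  1/3  1 ]
ρ3 -> ρ3 − 1/3·ρ2
  [ 1  -3  1/6  0 ]
  [ 0   0    1  0 ]
  [ 0   0    0  1 ]
ρ1 -> ρ1 − 1/6·ρ2
  [ 1  -3  0  0 ]
  [ 0   0  1  0 ]
  [ 0   0  0  1 ]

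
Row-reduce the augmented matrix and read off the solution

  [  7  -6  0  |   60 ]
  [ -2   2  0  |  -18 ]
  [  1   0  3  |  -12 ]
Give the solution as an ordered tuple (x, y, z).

r1 ← 1/7·r1
  [  1  -6/7  0  |  60/7 ]
  [ -2     2  0  |   -18 ]
  [  1     0  3  |   -12 ]
r2 ← r2 + 2·r1
  [ 1  -6/7  0  |  60/7 ]
  [ 0   2/7  0  |  -6/7 ]
  [ 1     0  3  |   -12 ]
r3 ← r3 − r1
  [ 1  -6/7  0  |    60/7 ]
  [ 0   2/7  0  |    -6/7 ]
  [ 0   6/7  3  |  -144/7 ]
r2 ← 7/2·r2
  [ 1  -6/7  0  |    60/7 ]
  [ 0     1  0  |      -3 ]
  [ 0   6/7  3  |  -144/7 ]
r3 ← r3 − 6/7·r2
  [ 1  -6/7  0  |  60/7 ]
  [ 0     1  0  |    -3 ]
  [ 0     0  3  |   -18 ]
r3 ← 1/3·r3
  [ 1  -6/7  0  |  60/7 ]
  [ 0     1  0  |    -3 ]
  [ 0     0  1  |    -6 ]
r1 ← r1 + 6/7·r2
  [ 1  0  0  |   6 ]
  [ 0  1  0  |  -3 ]
  [ 0  0  1  |  -6 ]
Reading off the last column: x = 6, y = -3, z = -6.

(6, -3, -6)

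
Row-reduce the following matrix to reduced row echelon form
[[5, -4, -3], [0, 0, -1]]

[[1, -4/5, 0], [0, 0, 1]]

Multiply R1 by 1/5.
  [ 1  -4/5  -3/5 ]
  [ 0     0    -1 ]
Multiply R2 by -1.
  [ 1  -4/5  -3/5 ]
  [ 0     0     1 ]
Add 3/5 times R2 to R1.
  [ 1  -4/5  0 ]
  [ 0     0  1 ]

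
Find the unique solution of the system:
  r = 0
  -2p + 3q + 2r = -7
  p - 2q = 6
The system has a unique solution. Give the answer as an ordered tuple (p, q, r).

Form the augmented matrix and row-reduce:
  [  0   0  1  |   0 ]
  [ -2   3  2  |  -7 ]
  [  1  -2  0  |   6 ]
R1 <=> R2
  [ -2   3  2  |  -7 ]
  [  0   0  1  |   0 ]
  [  1  -2  0  |   6 ]
R1 ← -1/2·R1
  [ 1  -3/2  -1  |  7/2 ]
  [ 0     0   1  |    0 ]
  [ 1    -2   0  |    6 ]
R3 ← R3 − R1
  [ 1  -3/2  -1  |  7/2 ]
  [ 0     0   1  |    0 ]
  [ 0  -1/2   1  |  5/2 ]
R2 <=> R3
  [ 1  -3/2  -1  |  7/2 ]
  [ 0  -1/2   1  |  5/2 ]
  [ 0     0   1  |    0 ]
R2 ← -2·R2
  [ 1  -3/2  -1  |  7/2 ]
  [ 0     1  -2  |   -5 ]
  [ 0     0   1  |    0 ]
R2 ← R2 + 2·R3
  [ 1  -3/2  -1  |  7/2 ]
  [ 0     1   0  |   -5 ]
  [ 0     0   1  |    0 ]
R1 ← R1 + R3
  [ 1  -3/2  0  |  7/2 ]
  [ 0     1  0  |   -5 ]
  [ 0     0  1  |    0 ]
R1 ← R1 + 3/2·R2
  [ 1  0  0  |  -4 ]
  [ 0  1  0  |  -5 ]
  [ 0  0  1  |   0 ]
Reading off the last column: p = -4, q = -5, r = 0.

(-4, -5, 0)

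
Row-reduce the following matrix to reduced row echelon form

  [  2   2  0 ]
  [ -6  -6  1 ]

Multiply R1 by 1/2.
  [  1   1  0 ]
  [ -6  -6  1 ]
Add 6 times R1 to R2.
  [ 1  1  0 ]
  [ 0  0  1 ]

[[1, 1, 0], [0, 0, 1]]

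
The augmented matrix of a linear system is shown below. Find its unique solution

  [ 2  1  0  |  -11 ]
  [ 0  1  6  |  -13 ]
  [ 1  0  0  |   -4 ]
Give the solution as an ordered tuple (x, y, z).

ρ1 ← 1/2·ρ1
  [ 1  1/2  0  |  -11/2 ]
  [ 0    1  6  |    -13 ]
  [ 1    0  0  |     -4 ]
ρ3 ← ρ3 − ρ1
  [ 1   1/2  0  |  -11/2 ]
  [ 0     1  6  |    -13 ]
  [ 0  -1/2  0  |    3/2 ]
ρ3 ← ρ3 + 1/2·ρ2
  [ 1  1/2  0  |  -11/2 ]
  [ 0    1  6  |    -13 ]
  [ 0    0  3  |     -5 ]
ρ3 ← 1/3·ρ3
  [ 1  1/2  0  |  -11/2 ]
  [ 0    1  6  |    -13 ]
  [ 0    0  1  |   -5/3 ]
ρ2 ← ρ2 − 6·ρ3
  [ 1  1/2  0  |  -11/2 ]
  [ 0    1  0  |     -3 ]
  [ 0    0  1  |   -5/3 ]
ρ1 ← ρ1 − 1/2·ρ2
  [ 1  0  0  |    -4 ]
  [ 0  1  0  |    -3 ]
  [ 0  0  1  |  -5/3 ]
Reading off the last column: x = -4, y = -3, z = -5/3.

(-4, -3, -5/3)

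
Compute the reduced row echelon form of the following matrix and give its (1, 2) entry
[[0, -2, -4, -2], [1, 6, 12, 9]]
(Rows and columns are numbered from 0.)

R1 ↔ R2
  [ 1   6  12   9 ]
  [ 0  -2  -4  -2 ]
R2 ← -1/2·R2
  [ 1  6  12  9 ]
  [ 0  1   2  1 ]
R1 ← R1 − 6·R2
  [ 1  0  0  3 ]
  [ 0  1  2  1 ]

2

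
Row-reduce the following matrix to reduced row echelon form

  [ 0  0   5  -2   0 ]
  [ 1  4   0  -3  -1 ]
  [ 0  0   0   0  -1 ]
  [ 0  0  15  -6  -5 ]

[[1, 4, 0, -3, 0], [0, 0, 1, -2/5, 0], [0, 0, 0, 0, 1], [0, 0, 0, 0, 0]]

ρ1 ↔ ρ2
  [ 1  4   0  -3  -1 ]
  [ 0  0   5  -2   0 ]
  [ 0  0   0   0  -1 ]
  [ 0  0  15  -6  -5 ]
ρ2 → 1/5·ρ2
  [ 1  4   0    -3  -1 ]
  [ 0  0   1  -2/5   0 ]
  [ 0  0   0     0  -1 ]
  [ 0  0  15    -6  -5 ]
ρ4 → ρ4 − 15·ρ2
  [ 1  4  0    -3  -1 ]
  [ 0  0  1  -2/5   0 ]
  [ 0  0  0     0  -1 ]
  [ 0  0  0     0  -5 ]
ρ3 → -1·ρ3
  [ 1  4  0    -3  -1 ]
  [ 0  0  1  -2/5   0 ]
  [ 0  0  0     0   1 ]
  [ 0  0  0     0  -5 ]
ρ4 → ρ4 + 5·ρ3
  [ 1  4  0    -3  -1 ]
  [ 0  0  1  -2/5   0 ]
  [ 0  0  0     0   1 ]
  [ 0  0  0     0   0 ]
ρ1 → ρ1 + ρ3
  [ 1  4  0    -3  0 ]
  [ 0  0  1  -2/5  0 ]
  [ 0  0  0     0  1 ]
  [ 0  0  0     0  0 ]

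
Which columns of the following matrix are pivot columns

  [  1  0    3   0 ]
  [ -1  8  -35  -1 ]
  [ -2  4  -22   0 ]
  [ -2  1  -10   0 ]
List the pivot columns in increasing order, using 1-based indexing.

ρ2 -> ρ2 + ρ1
  [  1  0    3   0 ]
  [  0  8  -32  -1 ]
  [ -2  4  -22   0 ]
  [ -2  1  -10   0 ]
ρ3 -> ρ3 + 2·ρ1
  [  1  0    3   0 ]
  [  0  8  -32  -1 ]
  [  0  4  -16   0 ]
  [ -2  1  -10   0 ]
ρ4 -> ρ4 + 2·ρ1
  [ 1  0    3   0 ]
  [ 0  8  -32  -1 ]
  [ 0  4  -16   0 ]
  [ 0  1   -4   0 ]
ρ2 -> 1/8·ρ2
  [ 1  0    3     0 ]
  [ 0  1   -4  -1/8 ]
  [ 0  4  -16     0 ]
  [ 0  1   -4     0 ]
ρ3 -> ρ3 − 4·ρ2
  [ 1  0   3     0 ]
  [ 0  1  -4  -1/8 ]
  [ 0  0   0   1/2 ]
  [ 0  1  -4     0 ]
ρ4 -> ρ4 − ρ2
  [ 1  0   3     0 ]
  [ 0  1  -4  -1/8 ]
  [ 0  0   0   1/2 ]
  [ 0  0   0   1/8 ]
ρ3 -> 2·ρ3
  [ 1  0   3     0 ]
  [ 0  1  -4  -1/8 ]
  [ 0  0   0     1 ]
  [ 0  0   0   1/8 ]
ρ4 -> ρ4 − 1/8·ρ3
  [ 1  0   3     0 ]
  [ 0  1  -4  -1/8 ]
  [ 0  0   0     1 ]
  [ 0  0   0     0 ]
ρ2 -> ρ2 + 1/8·ρ3
  [ 1  0   3  0 ]
  [ 0  1  -4  0 ]
  [ 0  0   0  1 ]
  [ 0  0   0  0 ]
Pivot columns are the columns containing a leading 1.

1, 2, 4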